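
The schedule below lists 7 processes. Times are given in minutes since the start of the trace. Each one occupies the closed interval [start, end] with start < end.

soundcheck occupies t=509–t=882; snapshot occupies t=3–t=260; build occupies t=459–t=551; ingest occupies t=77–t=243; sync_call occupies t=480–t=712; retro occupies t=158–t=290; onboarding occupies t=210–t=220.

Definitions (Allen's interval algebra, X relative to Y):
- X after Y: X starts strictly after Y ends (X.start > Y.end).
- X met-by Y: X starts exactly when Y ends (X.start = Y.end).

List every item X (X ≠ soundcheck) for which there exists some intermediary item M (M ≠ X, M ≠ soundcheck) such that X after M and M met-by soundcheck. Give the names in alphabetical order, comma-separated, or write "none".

Target soundcheck = [t=509, t=882].
Intermediaries M with M met-by soundcheck: none.
Union: none.

none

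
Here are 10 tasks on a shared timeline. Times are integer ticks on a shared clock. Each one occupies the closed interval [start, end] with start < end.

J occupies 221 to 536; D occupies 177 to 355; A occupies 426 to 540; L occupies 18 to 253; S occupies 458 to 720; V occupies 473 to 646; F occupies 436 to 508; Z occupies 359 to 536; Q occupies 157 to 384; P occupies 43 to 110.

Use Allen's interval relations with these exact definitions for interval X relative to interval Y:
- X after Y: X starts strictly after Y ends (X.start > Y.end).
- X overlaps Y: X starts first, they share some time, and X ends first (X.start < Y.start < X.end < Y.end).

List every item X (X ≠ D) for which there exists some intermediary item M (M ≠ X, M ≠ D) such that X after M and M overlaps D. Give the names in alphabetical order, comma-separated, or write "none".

A, F, S, V, Z

Target D = [177, 355].
Intermediaries M with M overlaps D: L.
Via L — items with X after L: A, F, S, V, Z.
Union: A, F, S, V, Z.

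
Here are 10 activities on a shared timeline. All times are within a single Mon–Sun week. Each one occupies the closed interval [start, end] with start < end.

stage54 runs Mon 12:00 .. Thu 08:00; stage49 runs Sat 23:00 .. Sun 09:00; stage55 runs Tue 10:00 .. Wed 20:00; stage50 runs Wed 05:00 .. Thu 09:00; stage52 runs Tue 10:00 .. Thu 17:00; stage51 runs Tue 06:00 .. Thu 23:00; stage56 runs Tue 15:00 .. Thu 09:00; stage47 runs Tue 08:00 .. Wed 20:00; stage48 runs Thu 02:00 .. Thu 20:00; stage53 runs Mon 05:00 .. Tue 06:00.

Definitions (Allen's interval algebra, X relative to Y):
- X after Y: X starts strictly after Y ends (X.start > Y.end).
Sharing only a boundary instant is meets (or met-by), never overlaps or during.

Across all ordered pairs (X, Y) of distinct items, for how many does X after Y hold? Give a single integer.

17

Checking all 90 ordered pairs for relation 'after'; matching pairs in alphabetical order:
(stage47, stage53): stage47 after stage53 ✓
(stage48, stage47): stage48 after stage47 ✓
(stage48, stage53): stage48 after stage53 ✓
(stage48, stage55): stage48 after stage55 ✓
(stage49, stage47): stage49 after stage47 ✓
(stage49, stage48): stage49 after stage48 ✓
(stage49, stage50): stage49 after stage50 ✓
(stage49, stage51): stage49 after stage51 ✓
(stage49, stage52): stage49 after stage52 ✓
(stage49, stage53): stage49 after stage53 ✓
(stage49, stage54): stage49 after stage54 ✓
(stage49, stage55): stage49 after stage55 ✓
(stage49, stage56): stage49 after stage56 ✓
(stage50, stage53): stage50 after stage53 ✓
(stage52, stage53): stage52 after stage53 ✓
(stage55, stage53): stage55 after stage53 ✓
(stage56, stage53): stage56 after stage53 ✓
Count: 17.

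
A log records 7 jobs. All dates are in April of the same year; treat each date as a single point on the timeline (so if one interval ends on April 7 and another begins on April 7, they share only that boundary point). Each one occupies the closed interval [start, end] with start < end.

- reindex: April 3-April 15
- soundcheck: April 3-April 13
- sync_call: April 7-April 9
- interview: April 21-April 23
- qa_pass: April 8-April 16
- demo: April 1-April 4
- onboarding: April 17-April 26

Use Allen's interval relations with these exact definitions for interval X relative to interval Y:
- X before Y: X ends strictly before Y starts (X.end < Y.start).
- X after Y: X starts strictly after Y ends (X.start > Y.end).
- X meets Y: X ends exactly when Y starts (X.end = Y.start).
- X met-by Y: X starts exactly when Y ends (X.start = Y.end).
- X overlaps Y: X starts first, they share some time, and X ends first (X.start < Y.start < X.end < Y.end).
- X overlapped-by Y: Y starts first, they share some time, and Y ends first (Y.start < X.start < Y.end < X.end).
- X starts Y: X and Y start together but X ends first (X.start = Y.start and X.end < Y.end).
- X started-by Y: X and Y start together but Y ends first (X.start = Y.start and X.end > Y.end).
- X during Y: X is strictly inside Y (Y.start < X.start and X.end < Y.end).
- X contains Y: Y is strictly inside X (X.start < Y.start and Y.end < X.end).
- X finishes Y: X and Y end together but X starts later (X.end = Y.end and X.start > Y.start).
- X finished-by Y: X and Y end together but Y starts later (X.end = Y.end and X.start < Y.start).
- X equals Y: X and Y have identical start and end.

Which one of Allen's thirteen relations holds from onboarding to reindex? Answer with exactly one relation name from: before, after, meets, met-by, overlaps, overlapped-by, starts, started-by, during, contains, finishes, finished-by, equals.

onboarding = [April 17, April 26]; reindex = [April 3, April 15].
Compare endpoints: onboarding.start > reindex.start, onboarding.start > reindex.end, onboarding.end > reindex.start, onboarding.end > reindex.end.
That pattern is 'after'.

after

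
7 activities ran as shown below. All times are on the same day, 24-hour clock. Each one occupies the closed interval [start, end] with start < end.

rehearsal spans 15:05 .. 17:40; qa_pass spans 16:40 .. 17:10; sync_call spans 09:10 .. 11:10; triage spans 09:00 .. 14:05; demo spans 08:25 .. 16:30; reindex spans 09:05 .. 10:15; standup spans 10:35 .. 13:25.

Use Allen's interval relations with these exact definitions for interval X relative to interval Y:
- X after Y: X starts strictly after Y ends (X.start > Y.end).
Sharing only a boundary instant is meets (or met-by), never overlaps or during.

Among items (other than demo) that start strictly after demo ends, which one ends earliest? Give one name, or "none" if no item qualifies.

Target demo = [08:25, 16:30].
qa_pass [16:40, 17:10] → after → candidate.
rehearsal [15:05, 17:40] → overlapped-by → excluded.
reindex [09:05, 10:15] → during → excluded.
standup [10:35, 13:25] → during → excluded.
sync_call [09:10, 11:10] → during → excluded.
triage [09:00, 14:05] → during → excluded.
Among candidates, earliest end is 17:10 → qa_pass.

qa_pass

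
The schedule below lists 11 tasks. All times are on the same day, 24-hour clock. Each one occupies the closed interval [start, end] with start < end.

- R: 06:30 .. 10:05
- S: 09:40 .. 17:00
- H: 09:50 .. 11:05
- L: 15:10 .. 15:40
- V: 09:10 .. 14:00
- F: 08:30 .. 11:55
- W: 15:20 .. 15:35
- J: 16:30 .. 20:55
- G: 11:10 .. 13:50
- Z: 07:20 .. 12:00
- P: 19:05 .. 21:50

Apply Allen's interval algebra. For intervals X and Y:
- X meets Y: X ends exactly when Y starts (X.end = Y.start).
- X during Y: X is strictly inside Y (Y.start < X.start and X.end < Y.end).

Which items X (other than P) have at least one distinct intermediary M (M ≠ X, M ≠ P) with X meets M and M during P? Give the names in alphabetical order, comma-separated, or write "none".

Target P = [19:05, 21:50].
Intermediaries M with M during P: none.
Union: none.

none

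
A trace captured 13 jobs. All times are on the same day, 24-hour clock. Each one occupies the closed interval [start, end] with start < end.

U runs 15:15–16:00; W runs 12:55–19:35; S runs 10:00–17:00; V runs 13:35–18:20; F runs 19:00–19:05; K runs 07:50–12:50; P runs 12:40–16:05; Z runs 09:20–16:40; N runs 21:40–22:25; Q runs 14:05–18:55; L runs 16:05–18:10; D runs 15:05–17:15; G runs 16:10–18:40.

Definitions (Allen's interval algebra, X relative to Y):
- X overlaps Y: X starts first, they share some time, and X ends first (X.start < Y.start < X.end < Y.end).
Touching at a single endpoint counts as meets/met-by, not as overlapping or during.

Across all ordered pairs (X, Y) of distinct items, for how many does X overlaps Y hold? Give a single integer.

25

Checking all 156 ordered pairs for relation 'overlaps'; matching pairs in alphabetical order:
(D, G): D overlaps G ✓
(D, L): D overlaps L ✓
(K, P): K overlaps P ✓
(K, S): K overlaps S ✓
(K, Z): K overlaps Z ✓
(L, G): L overlaps G ✓
(P, D): P overlaps D ✓
(P, Q): P overlaps Q ✓
(P, V): P overlaps V ✓
(P, W): P overlaps W ✓
(S, D): S overlaps D ✓
(S, G): S overlaps G ✓
(S, L): S overlaps L ✓
(S, Q): S overlaps Q ✓
(S, V): S overlaps V ✓
(S, W): S overlaps W ✓
(V, G): V overlaps G ✓
(V, Q): V overlaps Q ✓
(Z, D): Z overlaps D ✓
(Z, G): Z overlaps G ✓
(Z, L): Z overlaps L ✓
(Z, Q): Z overlaps Q ✓
(Z, S): Z overlaps S ✓
(Z, V): Z overlaps V ✓
... plus 1 further pairs not listed.
Count: 25.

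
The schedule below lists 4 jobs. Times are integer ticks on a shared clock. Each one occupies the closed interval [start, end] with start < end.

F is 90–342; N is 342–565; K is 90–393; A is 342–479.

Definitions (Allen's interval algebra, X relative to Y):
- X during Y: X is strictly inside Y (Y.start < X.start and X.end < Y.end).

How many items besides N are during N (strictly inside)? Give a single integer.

Target N = [342, 565].
A [342, 479] → starts → no.
F [90, 342] → meets → no.
K [90, 393] → overlaps → no.
Total: 0.

0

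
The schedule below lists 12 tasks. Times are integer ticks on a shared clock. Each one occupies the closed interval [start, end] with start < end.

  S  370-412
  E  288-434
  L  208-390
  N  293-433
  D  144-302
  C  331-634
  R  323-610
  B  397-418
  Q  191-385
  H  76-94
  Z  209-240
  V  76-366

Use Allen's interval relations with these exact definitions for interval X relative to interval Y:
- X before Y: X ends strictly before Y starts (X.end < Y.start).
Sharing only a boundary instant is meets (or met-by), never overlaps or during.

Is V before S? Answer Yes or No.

Yes

V = [76, 366], S = [370, 412].
Actual relation of V to S: before.
Asked whether 'before' holds → Yes.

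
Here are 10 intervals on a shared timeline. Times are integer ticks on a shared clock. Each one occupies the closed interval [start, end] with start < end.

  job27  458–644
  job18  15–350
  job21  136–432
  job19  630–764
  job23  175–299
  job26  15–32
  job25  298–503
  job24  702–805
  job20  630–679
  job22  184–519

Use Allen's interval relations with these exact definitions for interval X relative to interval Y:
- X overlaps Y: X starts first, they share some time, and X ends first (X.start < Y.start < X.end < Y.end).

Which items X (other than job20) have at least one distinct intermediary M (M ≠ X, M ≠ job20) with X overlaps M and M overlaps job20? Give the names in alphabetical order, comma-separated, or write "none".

Target job20 = [630, 679].
Intermediaries M with M overlaps job20: job27.
Via job27 — items with X overlaps job27: job22, job25.
Union: job22, job25.

job22, job25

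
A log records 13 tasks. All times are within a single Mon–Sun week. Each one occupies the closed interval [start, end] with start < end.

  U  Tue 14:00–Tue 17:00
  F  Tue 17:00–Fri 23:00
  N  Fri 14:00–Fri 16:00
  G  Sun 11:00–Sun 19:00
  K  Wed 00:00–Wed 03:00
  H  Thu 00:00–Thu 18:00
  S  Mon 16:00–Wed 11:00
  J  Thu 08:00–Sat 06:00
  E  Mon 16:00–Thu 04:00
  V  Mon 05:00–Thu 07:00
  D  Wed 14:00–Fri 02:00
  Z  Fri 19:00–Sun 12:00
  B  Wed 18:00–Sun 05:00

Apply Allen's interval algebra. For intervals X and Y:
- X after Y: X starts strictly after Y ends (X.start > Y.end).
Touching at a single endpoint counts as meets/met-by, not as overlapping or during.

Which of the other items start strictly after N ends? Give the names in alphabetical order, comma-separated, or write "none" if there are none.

G, Z

Target N = [Fri 14:00, Fri 16:00].
B [Wed 18:00, Sun 05:00] → contains → no.
D [Wed 14:00, Fri 02:00] → before → no.
E [Mon 16:00, Thu 04:00] → before → no.
F [Tue 17:00, Fri 23:00] → contains → no.
G [Sun 11:00, Sun 19:00] → after → yes.
H [Thu 00:00, Thu 18:00] → before → no.
J [Thu 08:00, Sat 06:00] → contains → no.
K [Wed 00:00, Wed 03:00] → before → no.
S [Mon 16:00, Wed 11:00] → before → no.
U [Tue 14:00, Tue 17:00] → before → no.
V [Mon 05:00, Thu 07:00] → before → no.
Z [Fri 19:00, Sun 12:00] → after → yes.
Result: G, Z.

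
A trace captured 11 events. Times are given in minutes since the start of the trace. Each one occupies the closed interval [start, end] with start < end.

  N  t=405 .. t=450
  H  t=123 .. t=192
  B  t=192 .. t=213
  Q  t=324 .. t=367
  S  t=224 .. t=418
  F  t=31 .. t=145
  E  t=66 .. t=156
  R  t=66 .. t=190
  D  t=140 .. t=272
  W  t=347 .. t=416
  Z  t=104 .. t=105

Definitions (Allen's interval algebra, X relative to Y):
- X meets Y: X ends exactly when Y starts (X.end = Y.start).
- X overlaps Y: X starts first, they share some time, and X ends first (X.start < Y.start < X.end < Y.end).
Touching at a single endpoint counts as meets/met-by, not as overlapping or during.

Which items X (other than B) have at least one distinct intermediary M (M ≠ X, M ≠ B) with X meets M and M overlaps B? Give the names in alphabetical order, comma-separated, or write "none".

Target B = [t=192, t=213].
Intermediaries M with M overlaps B: none.
Union: none.

none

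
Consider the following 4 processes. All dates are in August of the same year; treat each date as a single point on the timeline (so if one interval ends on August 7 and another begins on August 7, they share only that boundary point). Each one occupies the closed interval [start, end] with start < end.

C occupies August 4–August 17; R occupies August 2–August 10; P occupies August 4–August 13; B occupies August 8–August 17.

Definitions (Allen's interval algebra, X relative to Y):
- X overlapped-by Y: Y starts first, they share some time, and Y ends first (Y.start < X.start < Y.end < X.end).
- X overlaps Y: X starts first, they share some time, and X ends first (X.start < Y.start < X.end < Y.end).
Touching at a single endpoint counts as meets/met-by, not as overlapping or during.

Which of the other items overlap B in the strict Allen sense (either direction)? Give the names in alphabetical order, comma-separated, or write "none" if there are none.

Target B = [August 8, August 17].
C [August 4, August 17] → finished-by → no.
P [August 4, August 13] → overlaps → yes.
R [August 2, August 10] → overlaps → yes.
Result: P, R.

P, R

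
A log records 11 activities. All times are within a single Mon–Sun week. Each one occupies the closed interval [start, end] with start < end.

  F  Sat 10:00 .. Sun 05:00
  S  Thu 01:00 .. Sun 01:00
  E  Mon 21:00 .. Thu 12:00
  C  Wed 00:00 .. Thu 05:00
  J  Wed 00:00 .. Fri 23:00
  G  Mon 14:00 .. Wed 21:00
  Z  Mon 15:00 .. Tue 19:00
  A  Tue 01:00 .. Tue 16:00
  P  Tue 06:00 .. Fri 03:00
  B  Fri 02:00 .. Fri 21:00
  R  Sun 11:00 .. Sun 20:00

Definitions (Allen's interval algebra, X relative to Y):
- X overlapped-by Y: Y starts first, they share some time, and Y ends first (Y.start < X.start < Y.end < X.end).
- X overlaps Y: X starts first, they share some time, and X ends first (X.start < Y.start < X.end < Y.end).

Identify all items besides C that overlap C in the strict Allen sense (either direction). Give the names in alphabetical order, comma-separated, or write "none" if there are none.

G, S

Target C = [Wed 00:00, Thu 05:00].
A [Tue 01:00, Tue 16:00] → before → no.
B [Fri 02:00, Fri 21:00] → after → no.
E [Mon 21:00, Thu 12:00] → contains → no.
F [Sat 10:00, Sun 05:00] → after → no.
G [Mon 14:00, Wed 21:00] → overlaps → yes.
J [Wed 00:00, Fri 23:00] → started-by → no.
P [Tue 06:00, Fri 03:00] → contains → no.
R [Sun 11:00, Sun 20:00] → after → no.
S [Thu 01:00, Sun 01:00] → overlapped-by → yes.
Z [Mon 15:00, Tue 19:00] → before → no.
Result: G, S.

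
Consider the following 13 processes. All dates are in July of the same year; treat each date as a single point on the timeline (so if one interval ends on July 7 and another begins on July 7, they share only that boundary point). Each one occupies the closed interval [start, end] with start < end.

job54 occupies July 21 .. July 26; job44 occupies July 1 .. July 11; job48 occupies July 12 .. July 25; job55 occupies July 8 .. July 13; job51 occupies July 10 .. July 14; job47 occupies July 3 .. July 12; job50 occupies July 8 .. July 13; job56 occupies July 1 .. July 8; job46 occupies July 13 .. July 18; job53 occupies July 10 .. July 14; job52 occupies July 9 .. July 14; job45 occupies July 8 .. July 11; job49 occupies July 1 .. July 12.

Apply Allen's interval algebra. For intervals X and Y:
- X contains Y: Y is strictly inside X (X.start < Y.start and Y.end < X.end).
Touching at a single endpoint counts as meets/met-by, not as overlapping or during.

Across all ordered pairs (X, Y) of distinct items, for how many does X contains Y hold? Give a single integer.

3

Checking all 156 ordered pairs for relation 'contains'; matching pairs in alphabetical order:
(job47, job45): job47 contains job45 ✓
(job48, job46): job48 contains job46 ✓
(job49, job45): job49 contains job45 ✓
Count: 3.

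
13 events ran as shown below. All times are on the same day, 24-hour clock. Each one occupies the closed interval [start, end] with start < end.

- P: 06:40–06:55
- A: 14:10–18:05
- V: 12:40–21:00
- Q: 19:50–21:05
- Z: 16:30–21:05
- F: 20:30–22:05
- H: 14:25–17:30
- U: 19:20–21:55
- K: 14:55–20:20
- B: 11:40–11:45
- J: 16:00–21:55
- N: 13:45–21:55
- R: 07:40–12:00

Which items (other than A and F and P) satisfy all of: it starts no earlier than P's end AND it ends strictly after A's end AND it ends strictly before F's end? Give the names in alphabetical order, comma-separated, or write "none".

J, K, N, Q, U, V, Z

Conditions: its start is no earlier than P's end (X.start >= 06:55) AND its end is strictly after A's end (X.end > 18:05) AND its end is strictly before F's end (X.end < 22:05).
B: start 11:40 >= 06:55? ✓; end 11:45 > 18:05? ✗; end 11:45 < 22:05? ✓ → no.
H: start 14:25 >= 06:55? ✓; end 17:30 > 18:05? ✗; end 17:30 < 22:05? ✓ → no.
J: start 16:00 >= 06:55? ✓; end 21:55 > 18:05? ✓; end 21:55 < 22:05? ✓ → yes.
K: start 14:55 >= 06:55? ✓; end 20:20 > 18:05? ✓; end 20:20 < 22:05? ✓ → yes.
N: start 13:45 >= 06:55? ✓; end 21:55 > 18:05? ✓; end 21:55 < 22:05? ✓ → yes.
Q: start 19:50 >= 06:55? ✓; end 21:05 > 18:05? ✓; end 21:05 < 22:05? ✓ → yes.
R: start 07:40 >= 06:55? ✓; end 12:00 > 18:05? ✗; end 12:00 < 22:05? ✓ → no.
U: start 19:20 >= 06:55? ✓; end 21:55 > 18:05? ✓; end 21:55 < 22:05? ✓ → yes.
V: start 12:40 >= 06:55? ✓; end 21:00 > 18:05? ✓; end 21:00 < 22:05? ✓ → yes.
Z: start 16:30 >= 06:55? ✓; end 21:05 > 18:05? ✓; end 21:05 < 22:05? ✓ → yes.
Result: J, K, N, Q, U, V, Z.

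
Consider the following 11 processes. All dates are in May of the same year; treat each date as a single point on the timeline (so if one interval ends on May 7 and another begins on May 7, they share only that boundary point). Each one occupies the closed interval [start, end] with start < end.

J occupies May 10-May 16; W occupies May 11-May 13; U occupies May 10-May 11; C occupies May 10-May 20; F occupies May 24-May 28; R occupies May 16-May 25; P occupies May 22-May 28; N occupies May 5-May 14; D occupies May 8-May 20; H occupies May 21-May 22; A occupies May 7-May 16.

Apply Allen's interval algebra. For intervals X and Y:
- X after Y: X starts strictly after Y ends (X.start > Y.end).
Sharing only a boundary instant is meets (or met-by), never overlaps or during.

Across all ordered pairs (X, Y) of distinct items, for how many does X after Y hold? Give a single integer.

Checking all 110 ordered pairs for relation 'after'; matching pairs in alphabetical order:
(F, A): F after A ✓
(F, C): F after C ✓
(F, D): F after D ✓
(F, H): F after H ✓
(F, J): F after J ✓
(F, N): F after N ✓
(F, U): F after U ✓
(F, W): F after W ✓
(H, A): H after A ✓
(H, C): H after C ✓
(H, D): H after D ✓
(H, J): H after J ✓
(H, N): H after N ✓
(H, U): H after U ✓
(H, W): H after W ✓
(P, A): P after A ✓
(P, C): P after C ✓
(P, D): P after D ✓
(P, J): P after J ✓
(P, N): P after N ✓
(P, U): P after U ✓
(P, W): P after W ✓
(R, N): R after N ✓
(R, U): R after U ✓
... plus 1 further pairs not listed.
Count: 25.

25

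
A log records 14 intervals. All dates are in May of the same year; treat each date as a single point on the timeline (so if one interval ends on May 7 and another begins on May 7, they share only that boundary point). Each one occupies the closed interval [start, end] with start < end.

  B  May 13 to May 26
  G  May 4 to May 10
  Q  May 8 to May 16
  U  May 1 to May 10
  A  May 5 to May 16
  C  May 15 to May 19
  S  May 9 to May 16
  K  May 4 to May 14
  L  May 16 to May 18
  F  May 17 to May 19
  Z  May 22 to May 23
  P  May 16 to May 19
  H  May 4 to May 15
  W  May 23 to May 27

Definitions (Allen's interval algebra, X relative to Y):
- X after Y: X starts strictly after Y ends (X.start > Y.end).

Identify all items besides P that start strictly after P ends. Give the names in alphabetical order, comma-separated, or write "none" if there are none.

Target P = [May 16, May 19].
A [May 5, May 16] → meets → no.
B [May 13, May 26] → contains → no.
C [May 15, May 19] → finished-by → no.
F [May 17, May 19] → finishes → no.
G [May 4, May 10] → before → no.
H [May 4, May 15] → before → no.
K [May 4, May 14] → before → no.
L [May 16, May 18] → starts → no.
Q [May 8, May 16] → meets → no.
S [May 9, May 16] → meets → no.
U [May 1, May 10] → before → no.
W [May 23, May 27] → after → yes.
Z [May 22, May 23] → after → yes.
Result: W, Z.

W, Z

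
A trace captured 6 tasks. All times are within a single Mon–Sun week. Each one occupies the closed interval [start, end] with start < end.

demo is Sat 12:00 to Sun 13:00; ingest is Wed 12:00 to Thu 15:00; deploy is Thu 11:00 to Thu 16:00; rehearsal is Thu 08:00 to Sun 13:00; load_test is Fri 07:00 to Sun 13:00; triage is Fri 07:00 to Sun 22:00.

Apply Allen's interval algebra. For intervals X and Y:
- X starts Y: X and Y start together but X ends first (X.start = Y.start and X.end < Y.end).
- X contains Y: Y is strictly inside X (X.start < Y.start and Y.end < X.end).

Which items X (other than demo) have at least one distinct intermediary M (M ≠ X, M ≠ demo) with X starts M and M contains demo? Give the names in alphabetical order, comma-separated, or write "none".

load_test

Target demo = [Sat 12:00, Sun 13:00].
Intermediaries M with M contains demo: triage.
Via triage — items with X starts triage: load_test.
Union: load_test.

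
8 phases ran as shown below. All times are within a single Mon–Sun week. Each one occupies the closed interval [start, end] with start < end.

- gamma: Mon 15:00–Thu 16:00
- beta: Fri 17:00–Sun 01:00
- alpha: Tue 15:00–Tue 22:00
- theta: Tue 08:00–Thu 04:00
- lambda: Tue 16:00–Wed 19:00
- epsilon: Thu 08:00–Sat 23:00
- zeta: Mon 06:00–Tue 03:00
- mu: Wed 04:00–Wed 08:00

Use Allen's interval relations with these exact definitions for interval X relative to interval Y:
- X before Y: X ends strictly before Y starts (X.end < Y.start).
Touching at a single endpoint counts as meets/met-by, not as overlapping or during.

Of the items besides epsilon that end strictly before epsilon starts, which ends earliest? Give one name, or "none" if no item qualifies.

zeta

Target epsilon = [Thu 08:00, Sat 23:00].
alpha [Tue 15:00, Tue 22:00] → before → candidate.
beta [Fri 17:00, Sun 01:00] → overlapped-by → excluded.
gamma [Mon 15:00, Thu 16:00] → overlaps → excluded.
lambda [Tue 16:00, Wed 19:00] → before → candidate.
mu [Wed 04:00, Wed 08:00] → before → candidate.
theta [Tue 08:00, Thu 04:00] → before → candidate.
zeta [Mon 06:00, Tue 03:00] → before → candidate.
Among candidates, earliest end is Tue 03:00 → zeta.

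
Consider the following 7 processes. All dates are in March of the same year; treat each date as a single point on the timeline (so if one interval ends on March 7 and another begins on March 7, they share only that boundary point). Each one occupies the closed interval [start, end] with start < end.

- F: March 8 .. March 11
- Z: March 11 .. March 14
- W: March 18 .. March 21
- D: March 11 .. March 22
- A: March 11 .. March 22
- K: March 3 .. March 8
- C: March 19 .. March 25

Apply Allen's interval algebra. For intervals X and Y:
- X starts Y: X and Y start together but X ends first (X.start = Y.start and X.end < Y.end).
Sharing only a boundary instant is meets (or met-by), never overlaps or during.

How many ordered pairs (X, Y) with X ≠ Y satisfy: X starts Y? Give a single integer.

2

Checking all 42 ordered pairs for relation 'starts'; matching pairs in alphabetical order:
(Z, A): Z starts A ✓
(Z, D): Z starts D ✓
Count: 2.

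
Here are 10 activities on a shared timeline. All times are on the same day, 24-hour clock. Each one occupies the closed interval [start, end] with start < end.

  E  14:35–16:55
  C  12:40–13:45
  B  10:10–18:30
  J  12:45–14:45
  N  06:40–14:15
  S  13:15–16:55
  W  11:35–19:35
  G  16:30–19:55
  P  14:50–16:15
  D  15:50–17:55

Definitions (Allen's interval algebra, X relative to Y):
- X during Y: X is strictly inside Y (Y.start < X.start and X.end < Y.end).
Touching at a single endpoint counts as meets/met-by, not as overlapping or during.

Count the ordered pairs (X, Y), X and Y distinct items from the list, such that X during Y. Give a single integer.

Checking all 90 ordered pairs for relation 'during'; matching pairs in alphabetical order:
(C, B): C during B ✓
(C, N): C during N ✓
(C, W): C during W ✓
(D, B): D during B ✓
(D, W): D during W ✓
(E, B): E during B ✓
(E, W): E during W ✓
(J, B): J during B ✓
(J, W): J during W ✓
(P, B): P during B ✓
(P, E): P during E ✓
(P, S): P during S ✓
(P, W): P during W ✓
(S, B): S during B ✓
(S, W): S during W ✓
Count: 15.

15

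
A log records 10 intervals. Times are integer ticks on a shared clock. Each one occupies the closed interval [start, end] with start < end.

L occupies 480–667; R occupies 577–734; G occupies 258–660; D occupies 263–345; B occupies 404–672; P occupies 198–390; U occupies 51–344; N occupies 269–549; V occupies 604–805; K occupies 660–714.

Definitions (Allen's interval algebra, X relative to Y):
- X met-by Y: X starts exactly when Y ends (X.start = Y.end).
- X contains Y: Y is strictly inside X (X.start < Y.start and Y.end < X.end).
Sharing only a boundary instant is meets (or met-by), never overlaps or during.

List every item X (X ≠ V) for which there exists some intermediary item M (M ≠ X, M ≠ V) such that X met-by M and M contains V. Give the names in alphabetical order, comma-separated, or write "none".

none

Target V = [604, 805].
Intermediaries M with M contains V: none.
Union: none.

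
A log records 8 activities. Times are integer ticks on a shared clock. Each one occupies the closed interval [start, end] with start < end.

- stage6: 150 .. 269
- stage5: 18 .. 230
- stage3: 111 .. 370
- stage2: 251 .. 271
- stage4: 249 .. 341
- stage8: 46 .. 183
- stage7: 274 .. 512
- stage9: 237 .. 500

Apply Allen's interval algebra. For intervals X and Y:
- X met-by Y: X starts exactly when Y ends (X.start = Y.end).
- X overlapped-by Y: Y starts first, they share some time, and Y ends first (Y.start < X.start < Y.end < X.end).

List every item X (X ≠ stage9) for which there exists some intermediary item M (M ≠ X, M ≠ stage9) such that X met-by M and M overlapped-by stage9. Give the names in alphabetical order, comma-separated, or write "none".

Target stage9 = [237, 500].
Intermediaries M with M overlapped-by stage9: stage7.
Via stage7 — items with X met-by stage7: none.
Union: none.

none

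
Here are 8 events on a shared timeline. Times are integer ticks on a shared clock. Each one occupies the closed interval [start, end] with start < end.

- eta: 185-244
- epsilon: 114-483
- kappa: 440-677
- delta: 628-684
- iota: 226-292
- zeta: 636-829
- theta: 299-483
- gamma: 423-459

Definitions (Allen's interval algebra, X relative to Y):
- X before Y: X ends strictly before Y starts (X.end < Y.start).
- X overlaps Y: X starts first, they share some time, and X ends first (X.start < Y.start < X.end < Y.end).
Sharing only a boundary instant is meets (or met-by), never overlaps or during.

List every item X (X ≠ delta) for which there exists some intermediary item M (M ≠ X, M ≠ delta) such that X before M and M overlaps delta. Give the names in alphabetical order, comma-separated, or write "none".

eta, iota

Target delta = [628, 684].
Intermediaries M with M overlaps delta: kappa.
Via kappa — items with X before kappa: eta, iota.
Union: eta, iota.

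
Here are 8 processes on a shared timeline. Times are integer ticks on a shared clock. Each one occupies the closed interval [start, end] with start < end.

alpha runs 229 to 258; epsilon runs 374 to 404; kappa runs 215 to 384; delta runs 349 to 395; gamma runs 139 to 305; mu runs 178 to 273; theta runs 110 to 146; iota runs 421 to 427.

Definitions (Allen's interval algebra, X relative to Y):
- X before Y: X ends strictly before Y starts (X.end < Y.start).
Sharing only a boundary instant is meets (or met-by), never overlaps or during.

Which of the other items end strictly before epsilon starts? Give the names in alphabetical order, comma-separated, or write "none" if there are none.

Target epsilon = [374, 404].
alpha [229, 258] → before → yes.
delta [349, 395] → overlaps → no.
gamma [139, 305] → before → yes.
iota [421, 427] → after → no.
kappa [215, 384] → overlaps → no.
mu [178, 273] → before → yes.
theta [110, 146] → before → yes.
Result: alpha, gamma, mu, theta.

alpha, gamma, mu, theta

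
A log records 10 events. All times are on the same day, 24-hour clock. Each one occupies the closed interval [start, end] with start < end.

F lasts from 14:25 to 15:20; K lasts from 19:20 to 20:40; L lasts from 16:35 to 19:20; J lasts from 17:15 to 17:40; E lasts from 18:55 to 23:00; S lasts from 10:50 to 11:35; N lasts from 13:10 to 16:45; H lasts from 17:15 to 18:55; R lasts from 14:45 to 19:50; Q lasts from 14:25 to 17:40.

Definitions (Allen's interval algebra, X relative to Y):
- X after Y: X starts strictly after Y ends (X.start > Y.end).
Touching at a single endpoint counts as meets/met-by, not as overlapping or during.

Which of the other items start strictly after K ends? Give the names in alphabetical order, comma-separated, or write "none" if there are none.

Target K = [19:20, 20:40].
E [18:55, 23:00] → contains → no.
F [14:25, 15:20] → before → no.
H [17:15, 18:55] → before → no.
J [17:15, 17:40] → before → no.
L [16:35, 19:20] → meets → no.
N [13:10, 16:45] → before → no.
Q [14:25, 17:40] → before → no.
R [14:45, 19:50] → overlaps → no.
S [10:50, 11:35] → before → no.
Result: none.

none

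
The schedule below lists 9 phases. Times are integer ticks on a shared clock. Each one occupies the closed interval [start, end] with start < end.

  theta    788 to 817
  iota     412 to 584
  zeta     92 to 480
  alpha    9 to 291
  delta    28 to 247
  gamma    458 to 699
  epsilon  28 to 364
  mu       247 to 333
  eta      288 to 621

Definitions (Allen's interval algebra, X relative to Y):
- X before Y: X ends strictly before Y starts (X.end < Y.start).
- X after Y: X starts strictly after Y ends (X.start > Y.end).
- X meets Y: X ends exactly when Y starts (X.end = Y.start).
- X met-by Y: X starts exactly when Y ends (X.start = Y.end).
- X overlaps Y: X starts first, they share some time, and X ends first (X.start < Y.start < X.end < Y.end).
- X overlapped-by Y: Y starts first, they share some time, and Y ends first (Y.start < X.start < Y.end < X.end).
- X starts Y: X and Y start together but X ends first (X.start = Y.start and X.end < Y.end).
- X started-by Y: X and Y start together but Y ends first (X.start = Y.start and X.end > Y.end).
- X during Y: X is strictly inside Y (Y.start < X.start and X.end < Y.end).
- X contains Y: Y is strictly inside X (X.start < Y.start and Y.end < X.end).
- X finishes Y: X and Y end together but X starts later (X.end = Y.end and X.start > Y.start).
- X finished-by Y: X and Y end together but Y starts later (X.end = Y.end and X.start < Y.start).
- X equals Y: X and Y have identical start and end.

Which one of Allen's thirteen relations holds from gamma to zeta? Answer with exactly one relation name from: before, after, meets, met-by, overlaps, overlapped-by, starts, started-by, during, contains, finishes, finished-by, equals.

gamma = [458, 699]; zeta = [92, 480].
Compare endpoints: gamma.start > zeta.start, gamma.start < zeta.end, gamma.end > zeta.start, gamma.end > zeta.end.
That pattern is 'overlapped-by'.

overlapped-by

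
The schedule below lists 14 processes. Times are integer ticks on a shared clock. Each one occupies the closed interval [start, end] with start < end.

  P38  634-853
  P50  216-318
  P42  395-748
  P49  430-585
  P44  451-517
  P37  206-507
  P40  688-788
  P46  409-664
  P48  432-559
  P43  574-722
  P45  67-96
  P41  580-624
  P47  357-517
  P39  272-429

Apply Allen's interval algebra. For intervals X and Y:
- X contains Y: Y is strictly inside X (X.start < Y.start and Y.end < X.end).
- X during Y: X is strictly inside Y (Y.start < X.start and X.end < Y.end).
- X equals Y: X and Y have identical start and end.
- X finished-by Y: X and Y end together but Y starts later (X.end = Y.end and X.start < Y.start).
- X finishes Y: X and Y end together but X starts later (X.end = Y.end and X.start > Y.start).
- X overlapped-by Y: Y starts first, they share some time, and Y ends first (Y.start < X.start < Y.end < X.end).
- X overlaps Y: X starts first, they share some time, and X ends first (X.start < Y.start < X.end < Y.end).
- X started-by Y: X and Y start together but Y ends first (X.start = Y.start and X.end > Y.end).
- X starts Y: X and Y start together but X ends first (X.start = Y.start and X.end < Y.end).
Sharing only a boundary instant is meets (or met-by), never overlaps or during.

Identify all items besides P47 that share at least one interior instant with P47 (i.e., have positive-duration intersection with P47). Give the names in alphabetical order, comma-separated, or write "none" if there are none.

Target P47 = [357, 517].
P37 [206, 507] → overlaps → yes.
P38 [634, 853] → after → no.
P39 [272, 429] → overlaps → yes.
P40 [688, 788] → after → no.
P41 [580, 624] → after → no.
P42 [395, 748] → overlapped-by → yes.
P43 [574, 722] → after → no.
P44 [451, 517] → finishes → yes.
P45 [67, 96] → before → no.
P46 [409, 664] → overlapped-by → yes.
P48 [432, 559] → overlapped-by → yes.
P49 [430, 585] → overlapped-by → yes.
P50 [216, 318] → before → no.
Result: P37, P39, P42, P44, P46, P48, P49.

P37, P39, P42, P44, P46, P48, P49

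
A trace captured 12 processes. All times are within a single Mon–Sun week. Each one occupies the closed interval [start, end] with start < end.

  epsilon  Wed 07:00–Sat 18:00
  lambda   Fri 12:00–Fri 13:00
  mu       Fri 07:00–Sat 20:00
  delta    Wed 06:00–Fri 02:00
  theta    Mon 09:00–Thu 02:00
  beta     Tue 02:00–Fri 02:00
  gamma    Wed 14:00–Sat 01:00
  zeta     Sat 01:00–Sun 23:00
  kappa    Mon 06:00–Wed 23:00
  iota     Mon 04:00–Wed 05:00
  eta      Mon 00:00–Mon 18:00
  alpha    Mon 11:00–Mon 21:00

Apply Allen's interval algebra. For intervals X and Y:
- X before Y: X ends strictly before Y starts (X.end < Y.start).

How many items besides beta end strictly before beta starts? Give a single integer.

2

Target beta = [Tue 02:00, Fri 02:00].
alpha [Mon 11:00, Mon 21:00] → before → counts.
delta [Wed 06:00, Fri 02:00] → finishes → no.
epsilon [Wed 07:00, Sat 18:00] → overlapped-by → no.
eta [Mon 00:00, Mon 18:00] → before → counts.
gamma [Wed 14:00, Sat 01:00] → overlapped-by → no.
iota [Mon 04:00, Wed 05:00] → overlaps → no.
kappa [Mon 06:00, Wed 23:00] → overlaps → no.
lambda [Fri 12:00, Fri 13:00] → after → no.
mu [Fri 07:00, Sat 20:00] → after → no.
theta [Mon 09:00, Thu 02:00] → overlaps → no.
zeta [Sat 01:00, Sun 23:00] → after → no.
Total: 2.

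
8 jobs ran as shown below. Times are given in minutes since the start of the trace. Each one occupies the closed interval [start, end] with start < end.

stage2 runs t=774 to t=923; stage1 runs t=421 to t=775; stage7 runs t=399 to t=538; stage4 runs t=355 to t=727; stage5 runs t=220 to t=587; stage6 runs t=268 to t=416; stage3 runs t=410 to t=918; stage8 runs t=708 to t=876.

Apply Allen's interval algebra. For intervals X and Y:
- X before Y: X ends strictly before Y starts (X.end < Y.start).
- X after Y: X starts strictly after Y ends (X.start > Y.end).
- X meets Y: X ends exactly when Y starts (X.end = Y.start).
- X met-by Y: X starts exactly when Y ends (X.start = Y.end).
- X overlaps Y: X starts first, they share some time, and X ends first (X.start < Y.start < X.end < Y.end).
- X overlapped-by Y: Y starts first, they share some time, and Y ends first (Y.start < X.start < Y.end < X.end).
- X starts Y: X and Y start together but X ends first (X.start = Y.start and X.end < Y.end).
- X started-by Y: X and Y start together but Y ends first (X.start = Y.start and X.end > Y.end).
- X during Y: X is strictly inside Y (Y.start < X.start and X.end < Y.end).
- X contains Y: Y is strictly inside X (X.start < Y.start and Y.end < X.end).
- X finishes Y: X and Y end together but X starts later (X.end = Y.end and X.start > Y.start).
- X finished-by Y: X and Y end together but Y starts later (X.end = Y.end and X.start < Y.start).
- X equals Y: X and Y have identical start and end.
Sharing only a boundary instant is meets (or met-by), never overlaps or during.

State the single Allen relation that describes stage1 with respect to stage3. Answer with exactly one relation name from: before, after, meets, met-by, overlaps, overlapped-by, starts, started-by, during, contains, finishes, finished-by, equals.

stage1 = [t=421, t=775]; stage3 = [t=410, t=918].
Compare endpoints: stage1.start > stage3.start, stage1.start < stage3.end, stage1.end > stage3.start, stage1.end < stage3.end.
That pattern is 'during'.

during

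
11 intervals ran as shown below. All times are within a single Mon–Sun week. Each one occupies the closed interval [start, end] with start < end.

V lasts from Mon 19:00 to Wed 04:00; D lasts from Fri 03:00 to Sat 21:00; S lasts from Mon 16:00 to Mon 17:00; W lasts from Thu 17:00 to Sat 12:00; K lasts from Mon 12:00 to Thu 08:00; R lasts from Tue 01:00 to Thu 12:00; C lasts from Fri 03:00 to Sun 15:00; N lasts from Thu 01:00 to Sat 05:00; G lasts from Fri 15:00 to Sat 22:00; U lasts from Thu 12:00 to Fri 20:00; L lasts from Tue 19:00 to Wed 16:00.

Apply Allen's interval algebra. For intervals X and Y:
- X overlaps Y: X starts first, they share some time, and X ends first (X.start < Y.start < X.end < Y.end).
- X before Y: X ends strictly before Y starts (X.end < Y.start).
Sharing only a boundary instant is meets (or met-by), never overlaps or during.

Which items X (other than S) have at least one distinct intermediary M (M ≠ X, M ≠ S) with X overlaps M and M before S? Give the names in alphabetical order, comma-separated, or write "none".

Target S = [Mon 16:00, Mon 17:00].
Intermediaries M with M before S: none.
Union: none.

none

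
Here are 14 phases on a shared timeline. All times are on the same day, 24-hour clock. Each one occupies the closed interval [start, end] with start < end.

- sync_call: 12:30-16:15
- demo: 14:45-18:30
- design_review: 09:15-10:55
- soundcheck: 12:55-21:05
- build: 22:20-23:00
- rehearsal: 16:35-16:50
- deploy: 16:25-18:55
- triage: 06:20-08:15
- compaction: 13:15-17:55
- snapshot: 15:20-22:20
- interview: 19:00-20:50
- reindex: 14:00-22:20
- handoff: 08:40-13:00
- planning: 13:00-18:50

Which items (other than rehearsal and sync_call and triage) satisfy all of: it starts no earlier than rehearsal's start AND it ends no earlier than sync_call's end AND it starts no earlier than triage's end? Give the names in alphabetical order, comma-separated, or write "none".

Conditions: its start is no earlier than rehearsal's start (X.start >= 16:35) AND its end is no earlier than sync_call's end (X.end >= 16:15) AND its start is no earlier than triage's end (X.start >= 08:15).
build: start 22:20 >= 16:35? ✓; end 23:00 >= 16:15? ✓; start 22:20 >= 08:15? ✓ → yes.
compaction: start 13:15 >= 16:35? ✗; end 17:55 >= 16:15? ✓; start 13:15 >= 08:15? ✓ → no.
demo: start 14:45 >= 16:35? ✗; end 18:30 >= 16:15? ✓; start 14:45 >= 08:15? ✓ → no.
deploy: start 16:25 >= 16:35? ✗; end 18:55 >= 16:15? ✓; start 16:25 >= 08:15? ✓ → no.
design_review: start 09:15 >= 16:35? ✗; end 10:55 >= 16:15? ✗; start 09:15 >= 08:15? ✓ → no.
handoff: start 08:40 >= 16:35? ✗; end 13:00 >= 16:15? ✗; start 08:40 >= 08:15? ✓ → no.
interview: start 19:00 >= 16:35? ✓; end 20:50 >= 16:15? ✓; start 19:00 >= 08:15? ✓ → yes.
planning: start 13:00 >= 16:35? ✗; end 18:50 >= 16:15? ✓; start 13:00 >= 08:15? ✓ → no.
reindex: start 14:00 >= 16:35? ✗; end 22:20 >= 16:15? ✓; start 14:00 >= 08:15? ✓ → no.
snapshot: start 15:20 >= 16:35? ✗; end 22:20 >= 16:15? ✓; start 15:20 >= 08:15? ✓ → no.
soundcheck: start 12:55 >= 16:35? ✗; end 21:05 >= 16:15? ✓; start 12:55 >= 08:15? ✓ → no.
Result: build, interview.

build, interview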